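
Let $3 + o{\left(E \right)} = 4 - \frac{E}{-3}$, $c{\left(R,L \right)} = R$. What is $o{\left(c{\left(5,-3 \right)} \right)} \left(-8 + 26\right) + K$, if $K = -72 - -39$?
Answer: $15$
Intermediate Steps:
$K = -33$ ($K = -72 + 39 = -33$)
$o{\left(E \right)} = 1 + \frac{E}{3}$ ($o{\left(E \right)} = -3 - \left(-4 + \frac{E}{-3}\right) = -3 - \left(-4 + E \left(- \frac{1}{3}\right)\right) = -3 - \left(-4 - \frac{E}{3}\right) = -3 + \left(4 + \frac{E}{3}\right) = 1 + \frac{E}{3}$)
$o{\left(c{\left(5,-3 \right)} \right)} \left(-8 + 26\right) + K = \left(1 + \frac{1}{3} \cdot 5\right) \left(-8 + 26\right) - 33 = \left(1 + \frac{5}{3}\right) 18 - 33 = \frac{8}{3} \cdot 18 - 33 = 48 - 33 = 15$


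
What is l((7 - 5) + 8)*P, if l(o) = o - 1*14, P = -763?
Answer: 3052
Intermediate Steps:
l(o) = -14 + o (l(o) = o - 14 = -14 + o)
l((7 - 5) + 8)*P = (-14 + ((7 - 5) + 8))*(-763) = (-14 + (2 + 8))*(-763) = (-14 + 10)*(-763) = -4*(-763) = 3052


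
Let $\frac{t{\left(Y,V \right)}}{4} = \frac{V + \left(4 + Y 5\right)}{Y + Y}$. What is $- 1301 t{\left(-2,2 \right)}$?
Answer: $-5204$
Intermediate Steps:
$t{\left(Y,V \right)} = \frac{2 \left(4 + V + 5 Y\right)}{Y}$ ($t{\left(Y,V \right)} = 4 \frac{V + \left(4 + Y 5\right)}{Y + Y} = 4 \frac{V + \left(4 + 5 Y\right)}{2 Y} = 4 \left(4 + V + 5 Y\right) \frac{1}{2 Y} = 4 \frac{4 + V + 5 Y}{2 Y} = \frac{2 \left(4 + V + 5 Y\right)}{Y}$)
$- 1301 t{\left(-2,2 \right)} = - 1301 \frac{2 \left(4 + 2 + 5 \left(-2\right)\right)}{-2} = - 1301 \cdot 2 \left(- \frac{1}{2}\right) \left(4 + 2 - 10\right) = - 1301 \cdot 2 \left(- \frac{1}{2}\right) \left(-4\right) = \left(-1301\right) 4 = -5204$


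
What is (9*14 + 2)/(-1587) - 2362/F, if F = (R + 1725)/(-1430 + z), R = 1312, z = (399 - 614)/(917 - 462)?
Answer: 487917334486/438594429 ≈ 1112.5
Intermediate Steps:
z = -43/91 (z = -215/455 = -215*1/455 = -43/91 ≈ -0.47253)
F = -276367/130173 (F = (1312 + 1725)/(-1430 - 43/91) = 3037/(-130173/91) = 3037*(-91/130173) = -276367/130173 ≈ -2.1231)
(9*14 + 2)/(-1587) - 2362/F = (9*14 + 2)/(-1587) - 2362/(-276367/130173) = (126 + 2)*(-1/1587) - 2362*(-130173/276367) = 128*(-1/1587) + 307468626/276367 = -128/1587 + 307468626/276367 = 487917334486/438594429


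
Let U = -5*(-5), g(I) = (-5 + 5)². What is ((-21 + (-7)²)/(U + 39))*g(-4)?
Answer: 0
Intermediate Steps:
g(I) = 0 (g(I) = 0² = 0)
U = 25
((-21 + (-7)²)/(U + 39))*g(-4) = ((-21 + (-7)²)/(25 + 39))*0 = ((-21 + 49)/64)*0 = (28*(1/64))*0 = (7/16)*0 = 0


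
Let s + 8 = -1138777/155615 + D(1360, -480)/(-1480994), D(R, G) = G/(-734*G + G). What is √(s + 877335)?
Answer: √25036599035563788783014129592046330/168930758000230 ≈ 936.65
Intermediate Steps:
D(R, G) = -1/733 (D(R, G) = G/((-733*G)) = G*(-1/(733*G)) = -1/733)
s = -2587666619725979/168930758000230 (s = -8 + (-1138777/155615 - 1/733/(-1480994)) = -8 + (-1138777*1/155615 - 1/733*(-1/1480994)) = -8 + (-1138777/155615 + 1/1085568602) = -8 - 1236220555724139/168930758000230 = -2587666619725979/168930758000230 ≈ -15.318)
√(s + 877335) = √(-2587666619725979/168930758000230 + 877335) = √(148206278903512061071/168930758000230) = √25036599035563788783014129592046330/168930758000230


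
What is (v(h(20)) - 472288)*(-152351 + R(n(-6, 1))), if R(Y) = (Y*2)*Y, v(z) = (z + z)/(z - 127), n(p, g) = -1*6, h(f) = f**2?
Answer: 19633913784896/273 ≈ 7.1919e+10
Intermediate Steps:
n(p, g) = -6
v(z) = 2*z/(-127 + z) (v(z) = (2*z)/(-127 + z) = 2*z/(-127 + z))
R(Y) = 2*Y**2 (R(Y) = (2*Y)*Y = 2*Y**2)
(v(h(20)) - 472288)*(-152351 + R(n(-6, 1))) = (2*20**2/(-127 + 20**2) - 472288)*(-152351 + 2*(-6)**2) = (2*400/(-127 + 400) - 472288)*(-152351 + 2*36) = (2*400/273 - 472288)*(-152351 + 72) = (2*400*(1/273) - 472288)*(-152279) = (800/273 - 472288)*(-152279) = -128933824/273*(-152279) = 19633913784896/273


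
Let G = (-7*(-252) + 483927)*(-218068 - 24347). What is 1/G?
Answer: -1/117738783765 ≈ -8.4934e-12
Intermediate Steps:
G = -117738783765 (G = (1764 + 483927)*(-242415) = 485691*(-242415) = -117738783765)
1/G = 1/(-117738783765) = -1/117738783765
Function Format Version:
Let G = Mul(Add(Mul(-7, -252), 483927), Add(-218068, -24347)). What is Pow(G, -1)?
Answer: Rational(-1, 117738783765) ≈ -8.4934e-12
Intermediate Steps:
G = -117738783765 (G = Mul(Add(1764, 483927), -242415) = Mul(485691, -242415) = -117738783765)
Pow(G, -1) = Pow(-117738783765, -1) = Rational(-1, 117738783765)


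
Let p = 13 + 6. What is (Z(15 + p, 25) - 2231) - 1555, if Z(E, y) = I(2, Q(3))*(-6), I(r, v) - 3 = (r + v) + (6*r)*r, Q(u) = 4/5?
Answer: -19824/5 ≈ -3964.8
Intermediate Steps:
Q(u) = 4/5 (Q(u) = 4*(1/5) = 4/5)
p = 19
I(r, v) = 3 + r + v + 6*r**2 (I(r, v) = 3 + ((r + v) + (6*r)*r) = 3 + ((r + v) + 6*r**2) = 3 + (r + v + 6*r**2) = 3 + r + v + 6*r**2)
Z(E, y) = -894/5 (Z(E, y) = (3 + 2 + 4/5 + 6*2**2)*(-6) = (3 + 2 + 4/5 + 6*4)*(-6) = (3 + 2 + 4/5 + 24)*(-6) = (149/5)*(-6) = -894/5)
(Z(15 + p, 25) - 2231) - 1555 = (-894/5 - 2231) - 1555 = -12049/5 - 1555 = -19824/5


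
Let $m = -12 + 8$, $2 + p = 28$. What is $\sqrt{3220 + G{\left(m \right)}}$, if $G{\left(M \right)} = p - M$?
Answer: $5 \sqrt{130} \approx 57.009$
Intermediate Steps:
$p = 26$ ($p = -2 + 28 = 26$)
$m = -4$
$G{\left(M \right)} = 26 - M$
$\sqrt{3220 + G{\left(m \right)}} = \sqrt{3220 + \left(26 - -4\right)} = \sqrt{3220 + \left(26 + 4\right)} = \sqrt{3220 + 30} = \sqrt{3250} = 5 \sqrt{130}$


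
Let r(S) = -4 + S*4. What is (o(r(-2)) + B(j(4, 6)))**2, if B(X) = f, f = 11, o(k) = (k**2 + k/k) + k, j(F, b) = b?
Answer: 20736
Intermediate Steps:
r(S) = -4 + 4*S
o(k) = 1 + k + k**2 (o(k) = (k**2 + 1) + k = (1 + k**2) + k = 1 + k + k**2)
B(X) = 11
(o(r(-2)) + B(j(4, 6)))**2 = ((1 + (-4 + 4*(-2)) + (-4 + 4*(-2))**2) + 11)**2 = ((1 + (-4 - 8) + (-4 - 8)**2) + 11)**2 = ((1 - 12 + (-12)**2) + 11)**2 = ((1 - 12 + 144) + 11)**2 = (133 + 11)**2 = 144**2 = 20736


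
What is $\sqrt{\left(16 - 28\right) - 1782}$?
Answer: $i \sqrt{1794} \approx 42.356 i$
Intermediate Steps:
$\sqrt{\left(16 - 28\right) - 1782} = \sqrt{-12 - 1782} = \sqrt{-1794} = i \sqrt{1794}$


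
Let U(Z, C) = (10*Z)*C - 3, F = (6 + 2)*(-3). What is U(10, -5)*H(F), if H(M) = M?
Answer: 12072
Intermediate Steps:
F = -24 (F = 8*(-3) = -24)
U(Z, C) = -3 + 10*C*Z (U(Z, C) = 10*C*Z - 3 = -3 + 10*C*Z)
U(10, -5)*H(F) = (-3 + 10*(-5)*10)*(-24) = (-3 - 500)*(-24) = -503*(-24) = 12072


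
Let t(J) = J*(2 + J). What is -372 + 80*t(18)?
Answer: 28428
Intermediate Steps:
-372 + 80*t(18) = -372 + 80*(18*(2 + 18)) = -372 + 80*(18*20) = -372 + 80*360 = -372 + 28800 = 28428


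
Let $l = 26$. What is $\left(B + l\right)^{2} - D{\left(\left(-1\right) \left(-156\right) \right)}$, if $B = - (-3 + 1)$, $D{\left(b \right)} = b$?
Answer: $628$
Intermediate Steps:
$B = 2$ ($B = \left(-1\right) \left(-2\right) = 2$)
$\left(B + l\right)^{2} - D{\left(\left(-1\right) \left(-156\right) \right)} = \left(2 + 26\right)^{2} - \left(-1\right) \left(-156\right) = 28^{2} - 156 = 784 - 156 = 628$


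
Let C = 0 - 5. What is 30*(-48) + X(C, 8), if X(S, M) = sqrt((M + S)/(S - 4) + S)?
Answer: -1440 + 4*I*sqrt(3)/3 ≈ -1440.0 + 2.3094*I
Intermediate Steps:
C = -5
X(S, M) = sqrt(S + (M + S)/(-4 + S)) (X(S, M) = sqrt((M + S)/(-4 + S) + S) = sqrt(S + (M + S)/(-4 + S)))
30*(-48) + X(C, 8) = 30*(-48) + sqrt((8 - 5 - 5*(-4 - 5))/(-4 - 5)) = -1440 + sqrt((8 - 5 - 5*(-9))/(-9)) = -1440 + sqrt(-(8 - 5 + 45)/9) = -1440 + sqrt(-1/9*48) = -1440 + sqrt(-16/3) = -1440 + 4*I*sqrt(3)/3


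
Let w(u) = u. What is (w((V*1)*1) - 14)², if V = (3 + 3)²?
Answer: 484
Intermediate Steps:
V = 36 (V = 6² = 36)
(w((V*1)*1) - 14)² = ((36*1)*1 - 14)² = (36*1 - 14)² = (36 - 14)² = 22² = 484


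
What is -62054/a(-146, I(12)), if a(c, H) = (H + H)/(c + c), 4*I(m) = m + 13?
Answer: 36239536/25 ≈ 1.4496e+6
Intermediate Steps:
I(m) = 13/4 + m/4 (I(m) = (m + 13)/4 = (13 + m)/4 = 13/4 + m/4)
a(c, H) = H/c (a(c, H) = (2*H)/((2*c)) = (2*H)*(1/(2*c)) = H/c)
-62054/a(-146, I(12)) = -62054*(-146/(13/4 + (¼)*12)) = -62054*(-146/(13/4 + 3)) = -62054/((25/4)*(-1/146)) = -62054/(-25/584) = -62054*(-584/25) = 36239536/25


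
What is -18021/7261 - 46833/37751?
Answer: -1020365184/274110011 ≈ -3.7225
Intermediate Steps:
-18021/7261 - 46833/37751 = -1020365184/274110011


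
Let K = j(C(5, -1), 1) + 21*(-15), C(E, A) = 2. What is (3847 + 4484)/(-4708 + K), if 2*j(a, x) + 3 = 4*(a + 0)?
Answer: -5554/3347 ≈ -1.6594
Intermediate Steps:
j(a, x) = -3/2 + 2*a (j(a, x) = -3/2 + (4*(a + 0))/2 = -3/2 + (4*a)/2 = -3/2 + 2*a)
K = -625/2 (K = (-3/2 + 2*2) + 21*(-15) = (-3/2 + 4) - 315 = 5/2 - 315 = -625/2 ≈ -312.50)
(3847 + 4484)/(-4708 + K) = (3847 + 4484)/(-4708 - 625/2) = 8331/(-10041/2) = 8331*(-2/10041) = -5554/3347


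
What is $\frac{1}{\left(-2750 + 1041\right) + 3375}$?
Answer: $\frac{1}{1666} \approx 0.00060024$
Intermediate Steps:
$\frac{1}{\left(-2750 + 1041\right) + 3375} = \frac{1}{-1709 + 3375} = \frac{1}{1666}$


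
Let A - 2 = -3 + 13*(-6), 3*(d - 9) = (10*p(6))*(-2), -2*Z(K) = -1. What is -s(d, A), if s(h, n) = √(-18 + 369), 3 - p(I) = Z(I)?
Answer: -3*√39 ≈ -18.735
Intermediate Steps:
Z(K) = ½ (Z(K) = -½*(-1) = ½)
p(I) = 5/2 (p(I) = 3 - 1*½ = 3 - ½ = 5/2)
d = -23/3 (d = 9 + ((10*(5/2))*(-2))/3 = 9 + (25*(-2))/3 = 9 + (⅓)*(-50) = 9 - 50/3 = -23/3 ≈ -7.6667)
A = -79 (A = 2 + (-3 + 13*(-6)) = 2 + (-3 - 78) = 2 - 81 = -79)
s(h, n) = 3*√39 (s(h, n) = √351 = 3*√39)
-s(d, A) = -3*√39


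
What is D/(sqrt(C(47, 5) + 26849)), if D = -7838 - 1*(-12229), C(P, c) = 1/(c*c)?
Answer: 21955*sqrt(671226)/671226 ≈ 26.798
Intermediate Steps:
C(P, c) = c**(-2)
D = 4391 (D = -7838 + 12229 = 4391)
D/(sqrt(C(47, 5) + 26849)) = 4391/(sqrt(5**(-2) + 26849)) = 4391/(sqrt(1/25 + 26849)) = 4391/(sqrt(671226/25)) = 4391/((sqrt(671226)/5)) = 4391*(5*sqrt(671226)/671226) = 21955*sqrt(671226)/671226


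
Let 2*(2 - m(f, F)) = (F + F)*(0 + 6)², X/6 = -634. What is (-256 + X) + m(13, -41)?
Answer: -2582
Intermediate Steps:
X = -3804 (X = 6*(-634) = -3804)
m(f, F) = 2 - 36*F (m(f, F) = 2 - (F + F)*(0 + 6)²/2 = 2 - 2*F*6²/2 = 2 - 2*F*36/2 = 2 - 36*F)
(-256 + X) + m(13, -41) = (-256 - 3804) + (2 - 36*(-41)) = -4060 + (2 + 1476) = -4060 + 1478 = -2582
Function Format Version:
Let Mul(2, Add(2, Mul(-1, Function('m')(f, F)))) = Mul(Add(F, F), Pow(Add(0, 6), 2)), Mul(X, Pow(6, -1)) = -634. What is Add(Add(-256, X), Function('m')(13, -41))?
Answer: -2582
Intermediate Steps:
X = -3804 (X = Mul(6, -634) = -3804)
Function('m')(f, F) = Add(2, Mul(-36, F)) (Function('m')(f, F) = Add(2, Mul(Rational(-1, 2), Mul(Add(F, F), Pow(Add(0, 6), 2)))) = Add(2, Mul(Rational(-1, 2), Mul(Mul(2, F), Pow(6, 2)))) = Add(2, Mul(Rational(-1, 2), Mul(Mul(2, F), 36))) = Add(2, Mul(Rational(-1, 2), Mul(72, F))) = Add(2, Mul(-36, F)))
Add(Add(-256, X), Function('m')(13, -41)) = Add(Add(-256, -3804), Add(2, Mul(-36, -41))) = Add(-4060, Add(2, 1476)) = Add(-4060, 1478) = -2582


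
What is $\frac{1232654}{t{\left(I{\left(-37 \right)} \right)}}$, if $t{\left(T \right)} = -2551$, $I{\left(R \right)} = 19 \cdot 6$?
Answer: $- \frac{1232654}{2551} \approx -483.2$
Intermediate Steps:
$I{\left(R \right)} = 114$
$\frac{1232654}{t{\left(I{\left(-37 \right)} \right)}} = \frac{1232654}{-2551} = 1232654 \left(- \frac{1}{2551}\right) = - \frac{1232654}{2551}$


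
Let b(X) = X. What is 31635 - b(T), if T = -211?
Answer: 31846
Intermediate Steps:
31635 - b(T) = 31635 - 1*(-211) = 31635 + 211 = 31846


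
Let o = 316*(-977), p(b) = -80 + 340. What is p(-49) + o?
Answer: -308472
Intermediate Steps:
p(b) = 260
o = -308732
p(-49) + o = 260 - 308732 = -308472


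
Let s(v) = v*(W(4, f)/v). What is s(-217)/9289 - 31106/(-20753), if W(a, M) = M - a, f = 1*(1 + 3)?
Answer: 31106/20753 ≈ 1.4989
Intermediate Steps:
f = 4 (f = 1*4 = 4)
s(v) = 0 (s(v) = v*((4 - 1*4)/v) = v*((4 - 4)/v) = v*(0/v) = v*0 = 0)
s(-217)/9289 - 31106/(-20753) = 0/9289 - 31106/(-20753) = 0*(1/9289) - 31106*(-1/20753) = 0 + 31106/20753 = 31106/20753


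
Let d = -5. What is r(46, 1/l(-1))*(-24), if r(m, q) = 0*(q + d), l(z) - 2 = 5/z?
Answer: 0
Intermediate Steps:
l(z) = 2 + 5/z
r(m, q) = 0 (r(m, q) = 0*(q - 5) = 0*(-5 + q) = 0)
r(46, 1/l(-1))*(-24) = 0*(-24) = 0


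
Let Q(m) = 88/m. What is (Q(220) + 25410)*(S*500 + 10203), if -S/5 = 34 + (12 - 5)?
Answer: -11726518444/5 ≈ -2.3453e+9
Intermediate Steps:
S = -205 (S = -5*(34 + (12 - 5)) = -5*(34 + 7) = -5*41 = -205)
(Q(220) + 25410)*(S*500 + 10203) = (88/220 + 25410)*(-205*500 + 10203) = (88*(1/220) + 25410)*(-102500 + 10203) = (⅖ + 25410)*(-92297) = (127052/5)*(-92297) = -11726518444/5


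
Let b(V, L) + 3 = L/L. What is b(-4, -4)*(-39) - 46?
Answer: 32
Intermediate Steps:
b(V, L) = -2 (b(V, L) = -3 + L/L = -3 + 1 = -2)
b(-4, -4)*(-39) - 46 = -2*(-39) - 46 = 78 - 46 = 32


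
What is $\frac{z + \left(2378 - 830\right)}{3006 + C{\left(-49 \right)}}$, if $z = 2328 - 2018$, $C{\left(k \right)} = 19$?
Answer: $\frac{1858}{3025} \approx 0.61421$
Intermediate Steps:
$z = 310$ ($z = 2328 - 2018 = 310$)
$\frac{z + \left(2378 - 830\right)}{3006 + C{\left(-49 \right)}} = \frac{310 + \left(2378 - 830\right)}{3006 + 19} = \frac{310 + \left(2378 - 830\right)}{3025} = \left(310 + 1548\right) \frac{1}{3025} = 1858 \cdot \frac{1}{3025} = \frac{1858}{3025}$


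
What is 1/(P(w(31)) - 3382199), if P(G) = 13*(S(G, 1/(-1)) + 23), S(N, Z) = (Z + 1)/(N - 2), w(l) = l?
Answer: -1/3381900 ≈ -2.9569e-7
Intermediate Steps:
S(N, Z) = (1 + Z)/(-2 + N)
P(G) = 299 (P(G) = 13*((1 + 1/(-1))/(-2 + G) + 23) = 13*((1 - 1)/(-2 + G) + 23) = 13*(0/(-2 + G) + 23) = 13*(0 + 23) = 13*23 = 299)
1/(P(w(31)) - 3382199) = 1/(299 - 3382199) = 1/(-3381900) = -1/3381900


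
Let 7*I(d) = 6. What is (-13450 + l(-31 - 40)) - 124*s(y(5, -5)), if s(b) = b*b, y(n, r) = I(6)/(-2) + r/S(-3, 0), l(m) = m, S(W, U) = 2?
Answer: -714640/49 ≈ -14584.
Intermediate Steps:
I(d) = 6/7 (I(d) = (1/7)*6 = 6/7)
y(n, r) = -3/7 + r/2 (y(n, r) = (6/7)/(-2) + r/2 = (6/7)*(-1/2) + r*(1/2) = -3/7 + r/2)
s(b) = b**2
(-13450 + l(-31 - 40)) - 124*s(y(5, -5)) = (-13450 + (-31 - 40)) - 124*(-3/7 + (1/2)*(-5))**2 = (-13450 - 71) - 124*(-3/7 - 5/2)**2 = -13521 - 124*(-41/14)**2 = -13521 - 124*1681/196 = -13521 - 52111/49 = -714640/49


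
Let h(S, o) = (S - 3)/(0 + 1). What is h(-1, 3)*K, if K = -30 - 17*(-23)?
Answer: -1444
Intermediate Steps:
h(S, o) = -3 + S (h(S, o) = (-3 + S)/1 = (-3 + S)*1 = -3 + S)
K = 361 (K = -30 + 391 = 361)
h(-1, 3)*K = (-3 - 1)*361 = -4*361 = -1444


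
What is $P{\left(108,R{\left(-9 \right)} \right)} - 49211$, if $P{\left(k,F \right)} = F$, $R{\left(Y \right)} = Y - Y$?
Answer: $-49211$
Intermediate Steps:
$R{\left(Y \right)} = 0$
$P{\left(108,R{\left(-9 \right)} \right)} - 49211 = 0 - 49211 = -49211$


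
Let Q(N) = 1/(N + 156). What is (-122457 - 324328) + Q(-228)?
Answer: -32168521/72 ≈ -4.4679e+5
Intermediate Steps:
Q(N) = 1/(156 + N)
(-122457 - 324328) + Q(-228) = (-122457 - 324328) + 1/(156 - 228) = -446785 + 1/(-72) = -446785 - 1/72 = -32168521/72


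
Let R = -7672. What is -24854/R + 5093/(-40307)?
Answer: 481358341/154617652 ≈ 3.1132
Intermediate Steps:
-24854/R + 5093/(-40307) = -24854/(-7672) + 5093/(-40307) = -24854*(-1/7672) + 5093*(-1/40307) = 12427/3836 - 5093/40307 = 481358341/154617652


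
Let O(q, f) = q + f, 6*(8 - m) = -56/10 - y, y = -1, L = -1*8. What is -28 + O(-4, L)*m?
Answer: -666/5 ≈ -133.20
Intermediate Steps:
L = -8
m = 263/30 (m = 8 - (-56/10 - 1*(-1))/6 = 8 - (-56*⅒ + 1)/6 = 8 - (-28/5 + 1)/6 = 8 - ⅙*(-23/5) = 8 + 23/30 = 263/30 ≈ 8.7667)
O(q, f) = f + q
-28 + O(-4, L)*m = -28 + (-8 - 4)*(263/30) = -28 - 12*263/30 = -28 - 526/5 = -666/5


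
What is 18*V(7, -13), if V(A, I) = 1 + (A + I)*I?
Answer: 1422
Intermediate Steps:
V(A, I) = 1 + I*(A + I)
18*V(7, -13) = 18*(1 + (-13)² + 7*(-13)) = 18*(1 + 169 - 91) = 18*79 = 1422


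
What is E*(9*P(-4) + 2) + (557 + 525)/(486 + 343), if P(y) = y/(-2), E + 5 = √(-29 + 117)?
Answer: -81818/829 + 40*√22 ≈ 88.922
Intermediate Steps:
E = -5 + 2*√22 (E = -5 + √(-29 + 117) = -5 + √88 = -5 + 2*√22 ≈ 4.3808)
P(y) = -y/2 (P(y) = y*(-½) = -y/2)
E*(9*P(-4) + 2) + (557 + 525)/(486 + 343) = (-5 + 2*√22)*(9*(-½*(-4)) + 2) + (557 + 525)/(486 + 343) = (-5 + 2*√22)*(9*2 + 2) + 1082/829 = (-5 + 2*√22)*(18 + 2) + 1082*(1/829) = (-5 + 2*√22)*20 + 1082/829 = (-100 + 40*√22) + 1082/829 = -81818/829 + 40*√22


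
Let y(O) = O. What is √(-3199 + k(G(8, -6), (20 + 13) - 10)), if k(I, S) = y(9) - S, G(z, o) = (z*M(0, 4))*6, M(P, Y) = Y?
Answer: 3*I*√357 ≈ 56.683*I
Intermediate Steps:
G(z, o) = 24*z (G(z, o) = (z*4)*6 = (4*z)*6 = 24*z)
k(I, S) = 9 - S
√(-3199 + k(G(8, -6), (20 + 13) - 10)) = √(-3199 + (9 - ((20 + 13) - 10))) = √(-3199 + (9 - (33 - 10))) = √(-3199 + (9 - 1*23)) = √(-3199 + (9 - 23)) = √(-3199 - 14) = √(-3213) = 3*I*√357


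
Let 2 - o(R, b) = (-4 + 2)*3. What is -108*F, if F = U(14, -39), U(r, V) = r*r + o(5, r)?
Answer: -22032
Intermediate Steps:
o(R, b) = 8 (o(R, b) = 2 - (-4 + 2)*3 = 2 - (-2)*3 = 2 - 1*(-6) = 2 + 6 = 8)
U(r, V) = 8 + r² (U(r, V) = r*r + 8 = r² + 8 = 8 + r²)
F = 204 (F = 8 + 14² = 8 + 196 = 204)
-108*F = -108*204 = -22032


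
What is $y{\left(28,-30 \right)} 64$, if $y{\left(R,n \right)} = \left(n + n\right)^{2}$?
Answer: $230400$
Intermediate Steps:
$y{\left(R,n \right)} = 4 n^{2}$ ($y{\left(R,n \right)} = \left(2 n\right)^{2} = 4 n^{2}$)
$y{\left(28,-30 \right)} 64 = 4 \left(-30\right)^{2} \cdot 64 = 4 \cdot 900 \cdot 64 = 3600 \cdot 64 = 230400$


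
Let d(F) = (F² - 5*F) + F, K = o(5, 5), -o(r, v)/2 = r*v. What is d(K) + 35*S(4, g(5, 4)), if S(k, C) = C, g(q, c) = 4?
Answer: 2840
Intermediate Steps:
o(r, v) = -2*r*v
K = -50 (K = -2*5*5 = -50)
d(F) = F² - 4*F
d(K) + 35*S(4, g(5, 4)) = -50*(-4 - 50) + 35*4 = -50*(-54) + 140 = 2700 + 140 = 2840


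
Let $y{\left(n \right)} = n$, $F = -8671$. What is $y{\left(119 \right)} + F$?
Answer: $-8552$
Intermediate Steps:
$y{\left(119 \right)} + F = 119 - 8671 = -8552$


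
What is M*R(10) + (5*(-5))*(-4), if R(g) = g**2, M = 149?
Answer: 15000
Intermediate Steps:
M*R(10) + (5*(-5))*(-4) = 149*10**2 + (5*(-5))*(-4) = 149*100 - 25*(-4) = 14900 + 100 = 15000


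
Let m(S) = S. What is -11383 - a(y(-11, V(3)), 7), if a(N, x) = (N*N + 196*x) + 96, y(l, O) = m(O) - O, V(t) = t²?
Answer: -12851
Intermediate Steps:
y(l, O) = 0 (y(l, O) = O - O = 0)
a(N, x) = 96 + N² + 196*x (a(N, x) = (N² + 196*x) + 96 = 96 + N² + 196*x)
-11383 - a(y(-11, V(3)), 7) = -11383 - (96 + 0² + 196*7) = -11383 - (96 + 0 + 1372) = -11383 - 1*1468 = -11383 - 1468 = -12851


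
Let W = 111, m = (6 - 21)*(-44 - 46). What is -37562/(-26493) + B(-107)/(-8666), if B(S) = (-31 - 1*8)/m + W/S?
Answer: 5224925678971/3684892824900 ≈ 1.4179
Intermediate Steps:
m = 1350 (m = -15*(-90) = 1350)
B(S) = -13/450 + 111/S (B(S) = (-31 - 1*8)/1350 + 111/S = (-31 - 8)*(1/1350) + 111/S = -39*1/1350 + 111/S = -13/450 + 111/S)
-37562/(-26493) + B(-107)/(-8666) = -37562/(-26493) + (-13/450 + 111/(-107))/(-8666) = -37562*(-1/26493) + (-13/450 + 111*(-1/107))*(-1/8666) = 37562/26493 + (-13/450 - 111/107)*(-1/8666) = 37562/26493 - 51341/48150*(-1/8666) = 37562/26493 + 51341/417267900 = 5224925678971/3684892824900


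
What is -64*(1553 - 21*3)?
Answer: -95360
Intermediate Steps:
-64*(1553 - 21*3) = -64*(1553 - 1*63) = -64*(1553 - 63) = -64*1490 = -95360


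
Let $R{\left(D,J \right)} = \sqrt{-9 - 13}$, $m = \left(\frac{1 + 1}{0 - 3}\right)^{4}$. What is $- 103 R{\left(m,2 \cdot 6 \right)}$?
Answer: $- 103 i \sqrt{22} \approx - 483.11 i$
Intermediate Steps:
$m = \frac{16}{81}$ ($m = \left(\frac{2}{-3}\right)^{4} = \left(2 \left(- \frac{1}{3}\right)\right)^{4} = \left(- \frac{2}{3}\right)^{4} = \frac{16}{81} \approx 0.19753$)
$R{\left(D,J \right)} = i \sqrt{22}$ ($R{\left(D,J \right)} = \sqrt{-22} = i \sqrt{22}$)
$- 103 R{\left(m,2 \cdot 6 \right)} = - 103 i \sqrt{22}$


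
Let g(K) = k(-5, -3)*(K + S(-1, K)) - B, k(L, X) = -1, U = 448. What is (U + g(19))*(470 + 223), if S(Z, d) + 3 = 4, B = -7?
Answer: 301455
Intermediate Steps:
S(Z, d) = 1 (S(Z, d) = -3 + 4 = 1)
g(K) = 6 - K (g(K) = -(K + 1) - 1*(-7) = -(1 + K) + 7 = (-1 - K) + 7 = 6 - K)
(U + g(19))*(470 + 223) = (448 + (6 - 1*19))*(470 + 223) = (448 + (6 - 19))*693 = (448 - 13)*693 = 435*693 = 301455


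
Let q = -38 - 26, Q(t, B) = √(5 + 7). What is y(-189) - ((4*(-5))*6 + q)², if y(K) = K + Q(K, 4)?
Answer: -34045 + 2*√3 ≈ -34042.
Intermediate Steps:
Q(t, B) = 2*√3 (Q(t, B) = √12 = 2*√3)
y(K) = K + 2*√3
q = -64
y(-189) - ((4*(-5))*6 + q)² = (-189 + 2*√3) - ((4*(-5))*6 - 64)² = (-189 + 2*√3) - (-20*6 - 64)² = (-189 + 2*√3) - (-120 - 64)² = (-189 + 2*√3) - 1*(-184)² = (-189 + 2*√3) - 1*33856 = (-189 + 2*√3) - 33856 = -34045 + 2*√3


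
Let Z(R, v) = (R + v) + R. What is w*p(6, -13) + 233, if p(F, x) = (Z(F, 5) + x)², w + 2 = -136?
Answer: -1975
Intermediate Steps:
w = -138 (w = -2 - 136 = -138)
Z(R, v) = v + 2*R
p(F, x) = (5 + x + 2*F)² (p(F, x) = ((5 + 2*F) + x)² = (5 + x + 2*F)²)
w*p(6, -13) + 233 = -138*(5 - 13 + 2*6)² + 233 = -138*(5 - 13 + 12)² + 233 = -138*4² + 233 = -138*16 + 233 = -2208 + 233 = -1975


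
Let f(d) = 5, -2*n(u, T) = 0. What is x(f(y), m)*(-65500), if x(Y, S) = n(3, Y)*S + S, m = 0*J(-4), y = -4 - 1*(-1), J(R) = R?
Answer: 0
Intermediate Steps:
n(u, T) = 0 (n(u, T) = -1/2*0 = 0)
y = -3 (y = -4 + 1 = -3)
m = 0 (m = 0*(-4) = 0)
x(Y, S) = S (x(Y, S) = 0*S + S = 0 + S = S)
x(f(y), m)*(-65500) = 0*(-65500) = 0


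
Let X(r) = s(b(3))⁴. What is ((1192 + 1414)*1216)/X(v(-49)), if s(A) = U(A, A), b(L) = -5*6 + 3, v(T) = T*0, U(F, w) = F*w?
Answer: 3168896/282429536481 ≈ 1.1220e-5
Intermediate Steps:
v(T) = 0
b(L) = -27 (b(L) = -30 + 3 = -27)
s(A) = A² (s(A) = A*A = A²)
X(r) = 282429536481 (X(r) = ((-27)²)⁴ = 729⁴ = 282429536481)
((1192 + 1414)*1216)/X(v(-49)) = ((1192 + 1414)*1216)/282429536481 = (2606*1216)*(1/282429536481) = 3168896*(1/282429536481) = 3168896/282429536481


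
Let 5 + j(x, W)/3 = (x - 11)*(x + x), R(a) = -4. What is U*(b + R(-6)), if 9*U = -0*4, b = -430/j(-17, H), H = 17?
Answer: 0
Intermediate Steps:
j(x, W) = -15 + 6*x*(-11 + x) (j(x, W) = -15 + 3*((x - 11)*(x + x)) = -15 + 3*((-11 + x)*(2*x)) = -15 + 3*(2*x*(-11 + x)) = -15 + 6*x*(-11 + x))
b = -430/2841 (b = -430/(-15 - 66*(-17) + 6*(-17)²) = -430/(-15 + 1122 + 6*289) = -430/(-15 + 1122 + 1734) = -430/2841 ≈ -0.15136)
U = 0 (U = (-0*4)/9 = (-5*0)/9 = (⅑)*0 = 0)
U*(b + R(-6)) = 0*(-430/2841 - 4) = 0*(-11794/2841) = 0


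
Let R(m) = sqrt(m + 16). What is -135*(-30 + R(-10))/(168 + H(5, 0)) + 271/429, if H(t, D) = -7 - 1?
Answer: 178081/6864 - 27*sqrt(6)/32 ≈ 23.877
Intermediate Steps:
H(t, D) = -8
R(m) = sqrt(16 + m)
-135*(-30 + R(-10))/(168 + H(5, 0)) + 271/429 = -135*(-30 + sqrt(16 - 10))/(168 - 8) + 271/429 = -(-405/16 + 27*sqrt(6)/32) + 271*(1/429) = -135*(-3/16 + sqrt(6)/160) + 271/429 = (405/16 - 27*sqrt(6)/32) + 271/429 = 178081/6864 - 27*sqrt(6)/32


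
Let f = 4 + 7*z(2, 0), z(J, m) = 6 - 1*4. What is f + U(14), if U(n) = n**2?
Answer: 214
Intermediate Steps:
z(J, m) = 2 (z(J, m) = 6 - 4 = 2)
f = 18 (f = 4 + 7*2 = 4 + 14 = 18)
f + U(14) = 18 + 14**2 = 18 + 196 = 214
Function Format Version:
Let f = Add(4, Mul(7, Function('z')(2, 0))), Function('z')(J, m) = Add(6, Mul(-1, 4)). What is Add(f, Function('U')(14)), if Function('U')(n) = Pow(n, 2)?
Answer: 214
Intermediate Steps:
Function('z')(J, m) = 2 (Function('z')(J, m) = Add(6, -4) = 2)
f = 18 (f = Add(4, Mul(7, 2)) = Add(4, 14) = 18)
Add(f, Function('U')(14)) = Add(18, Pow(14, 2)) = Add(18, 196) = 214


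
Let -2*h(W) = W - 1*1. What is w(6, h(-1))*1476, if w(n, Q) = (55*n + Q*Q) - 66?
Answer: 391140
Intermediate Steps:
h(W) = 1/2 - W/2 (h(W) = -(W - 1*1)/2 = -(W - 1)/2 = -(-1 + W)/2 = 1/2 - W/2)
w(n, Q) = -66 + Q**2 + 55*n (w(n, Q) = (55*n + Q**2) - 66 = (Q**2 + 55*n) - 66 = -66 + Q**2 + 55*n)
w(6, h(-1))*1476 = (-66 + (1/2 - 1/2*(-1))**2 + 55*6)*1476 = (-66 + (1/2 + 1/2)**2 + 330)*1476 = (-66 + 1**2 + 330)*1476 = (-66 + 1 + 330)*1476 = 265*1476 = 391140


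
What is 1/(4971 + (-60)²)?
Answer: 1/8571 ≈ 0.00011667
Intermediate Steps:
1/(4971 + (-60)²) = 1/(4971 + 3600) = 1/8571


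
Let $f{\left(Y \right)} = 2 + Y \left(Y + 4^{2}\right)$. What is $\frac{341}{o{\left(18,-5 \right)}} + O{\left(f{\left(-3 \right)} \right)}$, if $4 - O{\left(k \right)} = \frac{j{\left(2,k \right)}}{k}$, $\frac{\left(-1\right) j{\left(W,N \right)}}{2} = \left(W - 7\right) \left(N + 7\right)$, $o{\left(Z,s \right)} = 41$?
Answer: $\frac{6385}{1517} \approx 4.209$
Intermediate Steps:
$j{\left(W,N \right)} = - 2 \left(-7 + W\right) \left(7 + N\right)$ ($j{\left(W,N \right)} = - 2 \left(W - 7\right) \left(N + 7\right) = - 2 \left(-7 + W\right) \left(7 + N\right)$)
$f{\left(Y \right)} = 2 + Y \left(16 + Y\right)$ ($f{\left(Y \right)} = 2 + Y \left(Y + 16\right) = 2 + Y \left(16 + Y\right)$)
$O{\left(k \right)} = 4 - \frac{70 + 10 k}{k}$ ($O{\left(k \right)} = 4 - \frac{98 - 28 + 14 k - 2 k 2}{k} = 4 - \frac{98 - 28 + 14 k - 4 k}{k} = 4 - \frac{70 + 10 k}{k}$)
$\frac{341}{o{\left(18,-5 \right)}} + O{\left(f{\left(-3 \right)} \right)} = \frac{341}{41} - \left(6 + \frac{70}{2 + \left(-3\right)^{2} + 16 \left(-3\right)}\right) = 341 \cdot \frac{1}{41} - \left(6 + \frac{70}{2 + 9 - 48}\right) = \frac{341}{41} - \left(6 + \frac{70}{-37}\right) = \frac{341}{41} - \frac{152}{37} = \frac{6385}{1517}$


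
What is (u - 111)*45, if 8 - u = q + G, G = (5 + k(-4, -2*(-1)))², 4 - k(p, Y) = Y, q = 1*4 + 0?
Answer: -7020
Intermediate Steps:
q = 4 (q = 4 + 0 = 4)
k(p, Y) = 4 - Y
G = 49 (G = (5 + (4 - (-2)*(-1)))² = (5 + (4 - 1*2))² = (5 + (4 - 2))² = (5 + 2)² = 7² = 49)
u = -45 (u = 8 - (4 + 49) = 8 - 1*53 = 8 - 53 = -45)
(u - 111)*45 = (-45 - 111)*45 = -156*45 = -7020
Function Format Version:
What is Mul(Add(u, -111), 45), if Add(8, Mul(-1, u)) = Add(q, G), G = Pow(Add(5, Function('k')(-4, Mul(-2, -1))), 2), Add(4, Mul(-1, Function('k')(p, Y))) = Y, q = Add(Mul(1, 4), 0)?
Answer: -7020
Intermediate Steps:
q = 4 (q = Add(4, 0) = 4)
Function('k')(p, Y) = Add(4, Mul(-1, Y))
G = 49 (G = Pow(Add(5, Add(4, Mul(-1, Mul(-2, -1)))), 2) = Pow(Add(5, Add(4, Mul(-1, 2))), 2) = Pow(Add(5, Add(4, -2)), 2) = Pow(Add(5, 2), 2) = Pow(7, 2) = 49)
u = -45 (u = Add(8, Mul(-1, Add(4, 49))) = Add(8, Mul(-1, 53)) = Add(8, -53) = -45)
Mul(Add(u, -111), 45) = Mul(Add(-45, -111), 45) = Mul(-156, 45) = -7020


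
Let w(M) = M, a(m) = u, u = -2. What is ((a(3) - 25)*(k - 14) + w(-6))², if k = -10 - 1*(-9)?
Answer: 159201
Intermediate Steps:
a(m) = -2
k = -1 (k = -10 + 9 = -1)
((a(3) - 25)*(k - 14) + w(-6))² = ((-2 - 25)*(-1 - 14) - 6)² = (-27*(-15) - 6)² = (405 - 6)² = 399² = 159201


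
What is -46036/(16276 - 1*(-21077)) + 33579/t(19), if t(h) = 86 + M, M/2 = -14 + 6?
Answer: 178721981/373530 ≈ 478.47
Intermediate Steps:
M = -16 (M = 2*(-14 + 6) = 2*(-8) = -16)
t(h) = 70 (t(h) = 86 - 16 = 70)
-46036/(16276 - 1*(-21077)) + 33579/t(19) = -46036/(16276 - 1*(-21077)) + 33579/70 = -46036/(16276 + 21077) + 33579*(1/70) = -46036/37353 + 4797/10 = 178721981/373530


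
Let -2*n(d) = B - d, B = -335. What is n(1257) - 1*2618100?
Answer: -2617304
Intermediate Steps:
n(d) = 335/2 + d/2 (n(d) = -(-335 - d)/2 = 335/2 + d/2)
n(1257) - 1*2618100 = (335/2 + (½)*1257) - 1*2618100 = (335/2 + 1257/2) - 2618100 = 796 - 2618100 = -2617304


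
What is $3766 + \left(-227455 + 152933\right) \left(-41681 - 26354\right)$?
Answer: $5070108036$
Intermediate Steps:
$3766 + \left(-227455 + 152933\right) \left(-41681 - 26354\right) = 3766 - -5070104270 = 3766 + 5070104270 = 5070108036$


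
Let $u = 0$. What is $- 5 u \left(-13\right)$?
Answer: $0$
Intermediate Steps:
$- 5 u \left(-13\right) = \left(-5\right) 0 \left(-13\right) = 0 \left(-13\right) = 0$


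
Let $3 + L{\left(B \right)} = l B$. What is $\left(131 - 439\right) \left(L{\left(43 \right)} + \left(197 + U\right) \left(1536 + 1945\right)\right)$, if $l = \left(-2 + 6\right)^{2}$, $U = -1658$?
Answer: $1566197248$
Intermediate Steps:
$l = 16$ ($l = 4^{2} = 16$)
$L{\left(B \right)} = -3 + 16 B$
$\left(131 - 439\right) \left(L{\left(43 \right)} + \left(197 + U\right) \left(1536 + 1945\right)\right) = \left(131 - 439\right) \left(\left(-3 + 16 \cdot 43\right) + \left(197 - 1658\right) \left(1536 + 1945\right)\right) = - 308 \left(\left(-3 + 688\right) - 5085741\right) = - 308 \left(685 - 5085741\right) = \left(-308\right) \left(-5085056\right) = 1566197248$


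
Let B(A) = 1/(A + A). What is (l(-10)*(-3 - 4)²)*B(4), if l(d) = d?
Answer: -245/4 ≈ -61.250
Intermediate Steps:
B(A) = 1/(2*A)
(l(-10)*(-3 - 4)²)*B(4) = (-10*(-3 - 4)²)*((½)/4) = (-10*(-7)²)*((½)*(¼)) = -10*49*(⅛) = -490*⅛ = -245/4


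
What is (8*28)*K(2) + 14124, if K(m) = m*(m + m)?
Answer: 15916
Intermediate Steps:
K(m) = 2*m² (K(m) = m*(2*m) = 2*m²)
(8*28)*K(2) + 14124 = (8*28)*(2*2²) + 14124 = 224*(2*4) + 14124 = 224*8 + 14124 = 1792 + 14124 = 15916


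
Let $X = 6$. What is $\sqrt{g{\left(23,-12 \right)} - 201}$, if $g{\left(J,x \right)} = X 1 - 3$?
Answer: $3 i \sqrt{22} \approx 14.071 i$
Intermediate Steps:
$g{\left(J,x \right)} = 3$ ($g{\left(J,x \right)} = 6 \cdot 1 - 3 = 6 - 3 = 3$)
$\sqrt{g{\left(23,-12 \right)} - 201} = \sqrt{3 - 201} = \sqrt{-198} = 3 i \sqrt{22}$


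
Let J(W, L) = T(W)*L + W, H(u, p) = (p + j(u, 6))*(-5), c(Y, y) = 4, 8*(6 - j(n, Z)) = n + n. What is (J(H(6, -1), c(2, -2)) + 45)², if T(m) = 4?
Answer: 7569/4 ≈ 1892.3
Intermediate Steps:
j(n, Z) = 6 - n/4 (j(n, Z) = 6 - (n + n)/8 = 6 - n/4)
H(u, p) = -30 - 5*p + 5*u/4 (H(u, p) = (p + (6 - u/4))*(-5) = (6 + p - u/4)*(-5) = -30 - 5*p + 5*u/4)
J(W, L) = W + 4*L (J(W, L) = 4*L + W = W + 4*L)
(J(H(6, -1), c(2, -2)) + 45)² = (((-30 - 5*(-1) + (5/4)*6) + 4*4) + 45)² = (((-30 + 5 + 15/2) + 16) + 45)² = ((-35/2 + 16) + 45)² = (-3/2 + 45)² = (87/2)² = 7569/4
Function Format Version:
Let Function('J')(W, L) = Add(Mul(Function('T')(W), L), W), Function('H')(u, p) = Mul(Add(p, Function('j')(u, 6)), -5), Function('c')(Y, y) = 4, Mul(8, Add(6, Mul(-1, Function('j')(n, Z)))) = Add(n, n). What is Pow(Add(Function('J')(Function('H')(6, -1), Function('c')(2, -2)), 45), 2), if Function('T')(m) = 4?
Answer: Rational(7569, 4) ≈ 1892.3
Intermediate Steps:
Function('j')(n, Z) = Add(6, Mul(Rational(-1, 4), n)) (Function('j')(n, Z) = Add(6, Mul(Rational(-1, 8), Add(n, n))) = Add(6, Mul(Rational(-1, 8), Mul(2, n))) = Add(6, Mul(Rational(-1, 4), n)))
Function('H')(u, p) = Add(-30, Mul(-5, p), Mul(Rational(5, 4), u)) (Function('H')(u, p) = Mul(Add(p, Add(6, Mul(Rational(-1, 4), u))), -5) = Mul(Add(6, p, Mul(Rational(-1, 4), u)), -5) = Add(-30, Mul(-5, p), Mul(Rational(5, 4), u)))
Function('J')(W, L) = Add(W, Mul(4, L)) (Function('J')(W, L) = Add(Mul(4, L), W) = Add(W, Mul(4, L)))
Pow(Add(Function('J')(Function('H')(6, -1), Function('c')(2, -2)), 45), 2) = Pow(Add(Add(Add(-30, Mul(-5, -1), Mul(Rational(5, 4), 6)), Mul(4, 4)), 45), 2) = Pow(Add(Add(Add(-30, 5, Rational(15, 2)), 16), 45), 2) = Pow(Add(Add(Rational(-35, 2), 16), 45), 2) = Pow(Add(Rational(-3, 2), 45), 2) = Pow(Rational(87, 2), 2) = Rational(7569, 4)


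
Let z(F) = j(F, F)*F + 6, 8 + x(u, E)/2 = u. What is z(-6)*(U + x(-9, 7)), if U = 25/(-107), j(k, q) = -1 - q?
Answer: 87912/107 ≈ 821.61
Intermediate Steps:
x(u, E) = -16 + 2*u
U = -25/107 (U = 25*(-1/107) = -25/107 ≈ -0.23364)
z(F) = 6 + F*(-1 - F) (z(F) = (-1 - F)*F + 6 = F*(-1 - F) + 6 = 6 + F*(-1 - F))
z(-6)*(U + x(-9, 7)) = (6 - 1*(-6)*(1 - 6))*(-25/107 + (-16 + 2*(-9))) = (6 - 1*(-6)*(-5))*(-25/107 + (-16 - 18)) = (6 - 30)*(-25/107 - 34) = -24*(-3663/107) = 87912/107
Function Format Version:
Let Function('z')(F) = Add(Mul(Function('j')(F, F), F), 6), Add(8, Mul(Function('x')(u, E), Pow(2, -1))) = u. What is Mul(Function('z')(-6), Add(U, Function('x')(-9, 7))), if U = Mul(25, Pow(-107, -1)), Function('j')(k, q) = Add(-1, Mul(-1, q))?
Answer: Rational(87912, 107) ≈ 821.61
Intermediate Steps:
Function('x')(u, E) = Add(-16, Mul(2, u))
U = Rational(-25, 107) (U = Mul(25, Rational(-1, 107)) = Rational(-25, 107) ≈ -0.23364)
Function('z')(F) = Add(6, Mul(F, Add(-1, Mul(-1, F)))) (Function('z')(F) = Add(Mul(Add(-1, Mul(-1, F)), F), 6) = Add(Mul(F, Add(-1, Mul(-1, F))), 6) = Add(6, Mul(F, Add(-1, Mul(-1, F)))))
Mul(Function('z')(-6), Add(U, Function('x')(-9, 7))) = Mul(Add(6, Mul(-1, -6, Add(1, -6))), Add(Rational(-25, 107), Add(-16, Mul(2, -9)))) = Mul(Add(6, Mul(-1, -6, -5)), Add(Rational(-25, 107), Add(-16, -18))) = Mul(Add(6, -30), Add(Rational(-25, 107), -34)) = Mul(-24, Rational(-3663, 107)) = Rational(87912, 107)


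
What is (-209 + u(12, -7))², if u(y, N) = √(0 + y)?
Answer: 43693 - 836*√3 ≈ 42245.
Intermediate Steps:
u(y, N) = √y
(-209 + u(12, -7))² = (-209 + √12)² = (-209 + 2*√3)²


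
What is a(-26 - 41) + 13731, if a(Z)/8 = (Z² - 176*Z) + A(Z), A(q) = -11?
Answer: 143891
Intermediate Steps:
a(Z) = -88 - 1408*Z + 8*Z² (a(Z) = 8*((Z² - 176*Z) - 11) = 8*(-11 + Z² - 176*Z) = -88 - 1408*Z + 8*Z²)
a(-26 - 41) + 13731 = (-88 - 1408*(-26 - 41) + 8*(-26 - 41)²) + 13731 = (-88 - 1408*(-67) + 8*(-67)²) + 13731 = (-88 + 94336 + 8*4489) + 13731 = (-88 + 94336 + 35912) + 13731 = 130160 + 13731 = 143891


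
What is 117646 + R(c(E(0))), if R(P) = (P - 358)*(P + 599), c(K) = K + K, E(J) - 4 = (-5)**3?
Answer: -96554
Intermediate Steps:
E(J) = -121 (E(J) = 4 + (-5)**3 = 4 - 125 = -121)
c(K) = 2*K
R(P) = (-358 + P)*(599 + P)
117646 + R(c(E(0))) = 117646 + (-214442 + (2*(-121))**2 + 241*(2*(-121))) = 117646 + (-214442 + (-242)**2 + 241*(-242)) = 117646 + (-214442 + 58564 - 58322) = 117646 - 214200 = -96554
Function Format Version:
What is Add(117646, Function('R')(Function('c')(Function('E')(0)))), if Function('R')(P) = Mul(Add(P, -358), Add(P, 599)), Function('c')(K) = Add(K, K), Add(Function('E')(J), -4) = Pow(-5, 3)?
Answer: -96554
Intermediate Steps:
Function('E')(J) = -121 (Function('E')(J) = Add(4, Pow(-5, 3)) = Add(4, -125) = -121)
Function('c')(K) = Mul(2, K)
Function('R')(P) = Mul(Add(-358, P), Add(599, P))
Add(117646, Function('R')(Function('c')(Function('E')(0)))) = Add(117646, Add(-214442, Pow(Mul(2, -121), 2), Mul(241, Mul(2, -121)))) = Add(117646, Add(-214442, Pow(-242, 2), Mul(241, -242))) = Add(117646, Add(-214442, 58564, -58322)) = Add(117646, -214200) = -96554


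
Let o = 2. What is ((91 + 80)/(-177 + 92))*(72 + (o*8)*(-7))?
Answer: 1368/17 ≈ 80.471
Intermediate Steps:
((91 + 80)/(-177 + 92))*(72 + (o*8)*(-7)) = ((91 + 80)/(-177 + 92))*(72 + (2*8)*(-7)) = (171/(-85))*(72 + 16*(-7)) = (171*(-1/85))*(72 - 112) = -171/85*(-40) = 1368/17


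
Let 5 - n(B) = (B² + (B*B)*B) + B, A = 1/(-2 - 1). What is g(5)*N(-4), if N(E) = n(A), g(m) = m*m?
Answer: 3550/27 ≈ 131.48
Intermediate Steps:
g(m) = m²
A = -⅓ (A = 1/(-3) = -⅓ ≈ -0.33333)
n(B) = 5 - B - B² - B³ (n(B) = 5 - ((B² + (B*B)*B) + B) = 5 - ((B² + B²*B) + B) = 5 - ((B² + B³) + B) = 5 - (B + B² + B³) = 5 + (-B - B² - B³) = 5 - B - B² - B³)
N(E) = 142/27 (N(E) = 5 - 1*(-⅓) - (-⅓)² - (-⅓)³ = 5 + ⅓ - 1*⅑ - 1*(-1/27) = 5 + ⅓ - ⅑ + 1/27 = 142/27)
g(5)*N(-4) = 5²*(142/27) = 25*(142/27) = 3550/27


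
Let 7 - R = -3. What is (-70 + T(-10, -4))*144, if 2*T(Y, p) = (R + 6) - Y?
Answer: -8208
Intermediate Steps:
R = 10 (R = 7 - 1*(-3) = 7 + 3 = 10)
T(Y, p) = 8 - Y/2 (T(Y, p) = ((10 + 6) - Y)/2 = (16 - Y)/2 = 8 - Y/2)
(-70 + T(-10, -4))*144 = (-70 + (8 - ½*(-10)))*144 = (-70 + (8 + 5))*144 = (-70 + 13)*144 = -57*144 = -8208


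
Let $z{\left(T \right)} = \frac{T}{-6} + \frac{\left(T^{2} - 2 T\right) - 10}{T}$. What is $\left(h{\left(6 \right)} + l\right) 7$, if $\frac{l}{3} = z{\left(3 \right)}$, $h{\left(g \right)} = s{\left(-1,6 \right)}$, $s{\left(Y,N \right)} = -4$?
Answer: $- \frac{175}{2} \approx -87.5$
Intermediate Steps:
$z{\left(T \right)} = - \frac{T}{6} + \frac{-10 + T^{2} - 2 T}{T}$ ($z{\left(T \right)} = T \left(- \frac{1}{6}\right) + \frac{-10 + T^{2} - 2 T}{T} = - \frac{T}{6} + \frac{-10 + T^{2} - 2 T}{T}$)
$h{\left(g \right)} = -4$
$l = - \frac{17}{2}$ ($l = 3 \left(-2 - \frac{10}{3} + \frac{5}{6} \cdot 3\right) = 3 \left(-2 - \frac{10}{3} + \frac{5}{2}\right) = 3 \left(- \frac{17}{6}\right) = - \frac{17}{2} \approx -8.5$)
$\left(h{\left(6 \right)} + l\right) 7 = \left(-4 - \frac{17}{2}\right) 7 = \left(- \frac{25}{2}\right) 7 = - \frac{175}{2}$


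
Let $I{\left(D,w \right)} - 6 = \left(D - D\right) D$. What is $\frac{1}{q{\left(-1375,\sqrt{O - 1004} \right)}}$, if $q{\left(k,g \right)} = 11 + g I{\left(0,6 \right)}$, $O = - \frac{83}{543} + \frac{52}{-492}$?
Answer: $\frac{7421}{24471967} - \frac{8 i \sqrt{31109492469}}{269191637} \approx 0.00030325 - 0.0052417 i$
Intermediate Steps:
$I{\left(D,w \right)} = 6$ ($I{\left(D,w \right)} = 6 + \left(D - D\right) D = 6 + 0 D = 6 + 0 = 6$)
$O = - \frac{5756}{22263}$ ($O = \left(-83\right) \frac{1}{543} + 52 \left(- \frac{1}{492}\right) = - \frac{83}{543} - \frac{13}{123} = - \frac{5756}{22263} \approx -0.25855$)
$q{\left(k,g \right)} = 11 + 6 g$ ($q{\left(k,g \right)} = 11 + g 6 = 11 + 6 g$)
$\frac{1}{q{\left(-1375,\sqrt{O - 1004} \right)}} = \frac{1}{11 + 6 \sqrt{- \frac{5756}{22263} - 1004}} = \frac{1}{11 + 6 \sqrt{- \frac{22357808}{22263}}} = \frac{1}{11 + 6 \frac{4 i \sqrt{31109492469}}{22263}} = \frac{1}{11 + \frac{8 i \sqrt{31109492469}}{7421}}$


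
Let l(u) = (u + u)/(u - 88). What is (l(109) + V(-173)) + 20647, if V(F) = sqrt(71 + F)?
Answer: 433805/21 + I*sqrt(102) ≈ 20657.0 + 10.1*I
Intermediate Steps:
l(u) = 2*u/(-88 + u) (l(u) = (2*u)/(-88 + u) = 2*u/(-88 + u))
(l(109) + V(-173)) + 20647 = (2*109/(-88 + 109) + sqrt(71 - 173)) + 20647 = (2*109/21 + sqrt(-102)) + 20647 = (2*109*(1/21) + I*sqrt(102)) + 20647 = (218/21 + I*sqrt(102)) + 20647 = 433805/21 + I*sqrt(102)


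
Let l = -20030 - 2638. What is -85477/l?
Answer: 85477/22668 ≈ 3.7708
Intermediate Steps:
l = -22668
-85477/l = -85477/(-22668) = -85477*(-1/22668) = 85477/22668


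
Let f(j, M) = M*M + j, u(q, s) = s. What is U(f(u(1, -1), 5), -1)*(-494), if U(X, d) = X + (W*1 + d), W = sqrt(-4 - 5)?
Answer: -11362 - 1482*I ≈ -11362.0 - 1482.0*I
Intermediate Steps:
W = 3*I (W = sqrt(-9) = 3*I ≈ 3.0*I)
f(j, M) = j + M**2 (f(j, M) = M**2 + j = j + M**2)
U(X, d) = X + d + 3*I (U(X, d) = X + ((3*I)*1 + d) = X + (3*I + d) = X + (d + 3*I) = X + d + 3*I)
U(f(u(1, -1), 5), -1)*(-494) = ((-1 + 5**2) - 1 + 3*I)*(-494) = ((-1 + 25) - 1 + 3*I)*(-494) = (24 - 1 + 3*I)*(-494) = (23 + 3*I)*(-494) = -11362 - 1482*I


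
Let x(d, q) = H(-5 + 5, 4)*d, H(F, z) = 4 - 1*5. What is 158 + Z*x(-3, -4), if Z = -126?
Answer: -220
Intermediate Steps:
H(F, z) = -1 (H(F, z) = 4 - 5 = -1)
x(d, q) = -d
158 + Z*x(-3, -4) = 158 - (-126)*(-3) = 158 - 126*3 = 158 - 378 = -220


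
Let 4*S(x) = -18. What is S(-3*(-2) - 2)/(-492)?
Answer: 3/328 ≈ 0.0091463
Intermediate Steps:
S(x) = -9/2 (S(x) = (¼)*(-18) = -9/2)
S(-3*(-2) - 2)/(-492) = -9/2/(-492) = -9/2*(-1/492) = 3/328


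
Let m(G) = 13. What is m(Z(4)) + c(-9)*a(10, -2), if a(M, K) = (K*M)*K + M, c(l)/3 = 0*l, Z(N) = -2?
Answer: 13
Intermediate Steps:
c(l) = 0 (c(l) = 3*(0*l) = 3*0 = 0)
a(M, K) = M + M*K² (a(M, K) = M*K² + M = M + M*K²)
m(Z(4)) + c(-9)*a(10, -2) = 13 + 0*(10*(1 + (-2)²)) = 13 + 0*(10*(1 + 4)) = 13 + 0*(10*5) = 13 + 0*50 = 13 + 0 = 13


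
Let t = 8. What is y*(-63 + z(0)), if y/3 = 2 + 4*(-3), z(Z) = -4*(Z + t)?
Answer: 2850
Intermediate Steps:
z(Z) = -32 - 4*Z (z(Z) = -4*(Z + 8) = -4*(8 + Z) = -32 - 4*Z)
y = -30 (y = 3*(2 + 4*(-3)) = 3*(2 - 12) = 3*(-10) = -30)
y*(-63 + z(0)) = -30*(-63 + (-32 - 4*0)) = -30*(-63 + (-32 + 0)) = -30*(-63 - 32) = -30*(-95) = 2850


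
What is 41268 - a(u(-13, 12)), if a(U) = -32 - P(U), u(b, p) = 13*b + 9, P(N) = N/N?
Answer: 41301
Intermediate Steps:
P(N) = 1
u(b, p) = 9 + 13*b
a(U) = -33 (a(U) = -32 - 1*1 = -32 - 1 = -33)
41268 - a(u(-13, 12)) = 41268 - 1*(-33) = 41268 + 33 = 41301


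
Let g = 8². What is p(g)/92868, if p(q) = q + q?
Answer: 32/23217 ≈ 0.0013783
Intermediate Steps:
g = 64
p(q) = 2*q
p(g)/92868 = (2*64)/92868 = 128*(1/92868) = 32/23217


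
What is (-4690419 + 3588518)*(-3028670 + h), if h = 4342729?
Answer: -1447962926159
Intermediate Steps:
(-4690419 + 3588518)*(-3028670 + h) = (-4690419 + 3588518)*(-3028670 + 4342729) = -1101901*1314059 = -1447962926159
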